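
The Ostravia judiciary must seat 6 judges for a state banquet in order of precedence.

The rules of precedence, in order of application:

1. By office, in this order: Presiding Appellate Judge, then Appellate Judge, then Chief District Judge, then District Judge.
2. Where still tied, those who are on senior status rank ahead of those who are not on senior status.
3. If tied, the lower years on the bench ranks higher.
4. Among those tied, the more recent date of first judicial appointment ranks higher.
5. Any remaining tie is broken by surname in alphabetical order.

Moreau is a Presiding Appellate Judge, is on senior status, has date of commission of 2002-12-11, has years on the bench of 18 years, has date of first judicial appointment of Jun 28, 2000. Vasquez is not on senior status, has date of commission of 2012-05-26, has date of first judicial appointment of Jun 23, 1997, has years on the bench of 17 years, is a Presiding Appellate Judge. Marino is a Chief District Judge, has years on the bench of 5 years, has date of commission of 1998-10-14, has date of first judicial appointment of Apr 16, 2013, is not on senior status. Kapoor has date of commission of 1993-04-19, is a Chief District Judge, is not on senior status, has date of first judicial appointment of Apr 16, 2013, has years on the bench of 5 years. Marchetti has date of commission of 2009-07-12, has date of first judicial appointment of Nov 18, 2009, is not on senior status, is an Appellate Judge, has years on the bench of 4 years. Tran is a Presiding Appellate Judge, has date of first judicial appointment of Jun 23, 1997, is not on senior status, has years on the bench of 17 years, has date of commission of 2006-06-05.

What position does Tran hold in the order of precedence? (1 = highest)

By office: Moreau, Tran and Vasquez (Presiding Appellate Judge); then Marchetti (Appellate Judge); then Kapoor and Marino (Chief District Judge).
Among Moreau, Tran and Vasquez, on senior status before not on senior status: Moreau (on senior status) before Tran and Vasquez (not on senior status).
Tran and Vasquez both have years on the bench 17 years, so the next rule applies.
Tran and Vasquez both have date of first judicial appointment Jun 23, 1997, so the next rule applies.
Among Tran and Vasquez, alphabetically by surname: Tran before Vasquez.
Kapoor and Marino are each not on senior status, so the next rule applies.
Kapoor and Marino both have years on the bench 5 years, so the next rule applies.
Kapoor and Marino both have date of first judicial appointment Apr 16, 2013, so the next rule applies.
Among Kapoor and Marino, alphabetically by surname: Kapoor before Marino.
Order: Moreau, Tran, Vasquez, Marchetti, Kapoor, Marino. So position 2.

2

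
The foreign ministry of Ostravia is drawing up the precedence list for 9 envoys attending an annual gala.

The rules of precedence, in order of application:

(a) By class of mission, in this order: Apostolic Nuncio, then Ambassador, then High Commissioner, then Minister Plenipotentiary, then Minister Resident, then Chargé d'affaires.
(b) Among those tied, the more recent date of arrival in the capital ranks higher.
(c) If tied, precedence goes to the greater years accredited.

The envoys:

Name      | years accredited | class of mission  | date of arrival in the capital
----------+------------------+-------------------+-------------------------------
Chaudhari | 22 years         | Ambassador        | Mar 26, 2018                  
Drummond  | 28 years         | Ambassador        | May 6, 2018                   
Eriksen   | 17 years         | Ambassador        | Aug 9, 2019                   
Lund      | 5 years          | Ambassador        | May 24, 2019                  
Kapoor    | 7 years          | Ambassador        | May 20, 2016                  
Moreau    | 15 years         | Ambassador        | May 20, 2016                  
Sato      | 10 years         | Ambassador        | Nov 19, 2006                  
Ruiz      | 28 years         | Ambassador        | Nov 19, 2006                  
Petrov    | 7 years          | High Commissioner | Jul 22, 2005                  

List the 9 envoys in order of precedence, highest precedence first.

Eriksen, Lund, Drummond, Chaudhari, Moreau, Kapoor, Ruiz, Sato, Petrov

By class of mission: Eriksen, Lund, Drummond, Chaudhari, Moreau, Kapoor, Ruiz and Sato (Ambassador); then Petrov (High Commissioner).
Among Eriksen, Lund, Drummond, Chaudhari, Moreau, Kapoor, Ruiz and Sato, by date of arrival in the capital (later first): Eriksen (Aug 9, 2019) before Lund (May 24, 2019) before Drummond (May 6, 2018) before Chaudhari (Mar 26, 2018) before Moreau and Kapoor (May 20, 2016) before Ruiz and Sato (Nov 19, 2006).
Among Moreau and Kapoor, by years accredited (higher first): Moreau (15 years) before Kapoor (7 years).
Among Ruiz and Sato, by years accredited (higher first): Ruiz (28 years) before Sato (10 years).
Full order: Eriksen, Lund, Drummond, Chaudhari, Moreau, Kapoor, Ruiz, Sato, Petrov.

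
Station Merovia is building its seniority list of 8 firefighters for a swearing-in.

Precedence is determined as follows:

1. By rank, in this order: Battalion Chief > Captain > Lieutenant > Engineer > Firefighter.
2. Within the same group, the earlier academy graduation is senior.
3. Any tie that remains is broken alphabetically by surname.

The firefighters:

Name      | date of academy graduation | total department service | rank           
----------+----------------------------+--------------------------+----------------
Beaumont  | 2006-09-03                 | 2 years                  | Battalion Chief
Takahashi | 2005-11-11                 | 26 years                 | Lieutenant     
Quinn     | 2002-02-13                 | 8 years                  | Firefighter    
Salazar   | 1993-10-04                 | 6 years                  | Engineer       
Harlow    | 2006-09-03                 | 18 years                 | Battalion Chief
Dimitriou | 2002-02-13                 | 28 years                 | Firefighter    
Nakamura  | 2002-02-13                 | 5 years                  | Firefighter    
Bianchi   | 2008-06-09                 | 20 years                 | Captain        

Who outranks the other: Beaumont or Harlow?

By rank: Beaumont and Harlow (Battalion Chief); then Bianchi (Captain); then Takahashi (Lieutenant); then Salazar (Engineer); then Dimitriou, Nakamura and Quinn (Firefighter).
Beaumont and Harlow both have date of academy graduation 2006-09-03, so the next rule applies.
Among Beaumont and Harlow, alphabetically by surname: Beaumont before Harlow.
Dimitriou, Nakamura and Quinn all have date of academy graduation 2002-02-13, so the next rule applies.
Among Dimitriou, Nakamura and Quinn, alphabetically by surname: Dimitriou before Nakamura before Quinn.
So Beaumont takes precedence.

Beaumont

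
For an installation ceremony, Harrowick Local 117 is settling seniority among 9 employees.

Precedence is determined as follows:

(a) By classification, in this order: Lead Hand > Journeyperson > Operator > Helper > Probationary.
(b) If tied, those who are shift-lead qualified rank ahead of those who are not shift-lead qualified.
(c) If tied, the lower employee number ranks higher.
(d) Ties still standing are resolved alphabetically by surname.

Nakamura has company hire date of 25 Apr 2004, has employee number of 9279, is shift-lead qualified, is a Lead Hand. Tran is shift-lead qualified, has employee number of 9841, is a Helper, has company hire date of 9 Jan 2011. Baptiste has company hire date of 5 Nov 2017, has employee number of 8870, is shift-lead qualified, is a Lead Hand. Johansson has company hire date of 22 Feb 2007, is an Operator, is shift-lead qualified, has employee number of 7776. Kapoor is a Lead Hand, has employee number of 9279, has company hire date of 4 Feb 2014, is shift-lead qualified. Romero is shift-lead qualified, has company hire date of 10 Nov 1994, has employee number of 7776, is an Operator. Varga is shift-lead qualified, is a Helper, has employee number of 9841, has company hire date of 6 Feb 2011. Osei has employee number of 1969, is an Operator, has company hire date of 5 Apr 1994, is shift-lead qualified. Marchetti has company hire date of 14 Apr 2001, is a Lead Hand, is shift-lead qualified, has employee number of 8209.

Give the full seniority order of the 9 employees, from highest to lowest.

By classification: Marchetti, Baptiste, Kapoor and Nakamura (Lead Hand); then Osei, Johansson and Romero (Operator); then Tran and Varga (Helper).
Marchetti, Baptiste, Kapoor and Nakamura are each shift-lead qualified, so the next rule applies.
Among Marchetti, Baptiste, Kapoor and Nakamura, by employee number (lower first): Marchetti (8209) before Baptiste (8870) before Kapoor and Nakamura (9279).
Among Kapoor and Nakamura, alphabetically by surname: Kapoor before Nakamura.
Osei, Johansson and Romero are each shift-lead qualified, so the next rule applies.
Among Osei, Johansson and Romero, by employee number (lower first): Osei (1969) before Johansson and Romero (7776).
Among Johansson and Romero, alphabetically by surname: Johansson before Romero.
Tran and Varga are each shift-lead qualified, so the next rule applies.
Tran and Varga both have employee number 9841, so the next rule applies.
Among Tran and Varga, alphabetically by surname: Tran before Varga.
Full order: Marchetti, Baptiste, Kapoor, Nakamura, Osei, Johansson, Romero, Tran, Varga.

Marchetti, Baptiste, Kapoor, Nakamura, Osei, Johansson, Romero, Tran, Varga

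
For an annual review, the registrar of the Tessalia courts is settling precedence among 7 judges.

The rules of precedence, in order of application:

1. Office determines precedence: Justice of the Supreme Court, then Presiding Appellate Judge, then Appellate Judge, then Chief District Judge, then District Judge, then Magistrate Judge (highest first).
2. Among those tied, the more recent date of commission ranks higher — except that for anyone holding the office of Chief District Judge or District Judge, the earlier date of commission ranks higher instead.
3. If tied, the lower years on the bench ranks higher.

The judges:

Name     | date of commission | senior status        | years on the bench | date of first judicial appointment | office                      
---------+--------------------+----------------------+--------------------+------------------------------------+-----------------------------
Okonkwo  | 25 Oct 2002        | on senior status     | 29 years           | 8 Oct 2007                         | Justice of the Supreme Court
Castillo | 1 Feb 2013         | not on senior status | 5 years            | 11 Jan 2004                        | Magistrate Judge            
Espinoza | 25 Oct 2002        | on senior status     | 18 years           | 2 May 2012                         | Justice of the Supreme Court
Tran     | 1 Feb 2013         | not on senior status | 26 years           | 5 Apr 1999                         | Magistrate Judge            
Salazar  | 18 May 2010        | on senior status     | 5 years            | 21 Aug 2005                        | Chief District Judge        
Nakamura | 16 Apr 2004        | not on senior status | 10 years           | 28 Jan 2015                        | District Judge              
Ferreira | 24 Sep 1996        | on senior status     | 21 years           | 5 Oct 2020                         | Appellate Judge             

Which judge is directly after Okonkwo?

By office: Espinoza and Okonkwo (Justice of the Supreme Court); then Ferreira (Appellate Judge); then Salazar (Chief District Judge); then Nakamura (District Judge); then Castillo and Tran (Magistrate Judge).
Espinoza and Okonkwo both have date of commission 25 Oct 2002, so the next rule applies.
Among Espinoza and Okonkwo, by years on the bench (lower first): Espinoza (18 years) before Okonkwo (29 years).
Castillo and Tran both have date of commission 1 Feb 2013, so the next rule applies.
Among Castillo and Tran, by years on the bench (lower first): Castillo (5 years) before Tran (26 years).
Order: Espinoza, Okonkwo, Ferreira, Salazar, Nakamura, Castillo, Tran.

Ferreira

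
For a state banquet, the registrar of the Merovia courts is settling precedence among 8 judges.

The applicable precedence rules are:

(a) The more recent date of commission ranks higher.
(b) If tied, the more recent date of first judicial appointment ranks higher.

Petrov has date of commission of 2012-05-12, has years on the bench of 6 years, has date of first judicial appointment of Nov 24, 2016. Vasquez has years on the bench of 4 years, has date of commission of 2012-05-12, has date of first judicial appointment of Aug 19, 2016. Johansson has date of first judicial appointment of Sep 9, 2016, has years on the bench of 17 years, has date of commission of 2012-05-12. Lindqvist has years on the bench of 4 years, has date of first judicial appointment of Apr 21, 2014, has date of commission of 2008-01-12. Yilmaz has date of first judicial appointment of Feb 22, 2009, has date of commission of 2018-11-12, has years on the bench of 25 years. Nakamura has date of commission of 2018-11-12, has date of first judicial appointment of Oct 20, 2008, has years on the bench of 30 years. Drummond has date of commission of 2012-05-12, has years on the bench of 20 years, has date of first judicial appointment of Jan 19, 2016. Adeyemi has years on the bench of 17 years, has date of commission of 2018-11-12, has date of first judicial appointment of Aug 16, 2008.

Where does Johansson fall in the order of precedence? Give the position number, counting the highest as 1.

5

By date of commission (later first): Yilmaz, Nakamura and Adeyemi (each 2018-11-12); then Petrov, Johansson, Vasquez and Drummond (each 2012-05-12); then Lindqvist (2008-01-12).
Among Yilmaz, Nakamura and Adeyemi, by date of first judicial appointment (later first): Yilmaz (Feb 22, 2009) before Nakamura (Oct 20, 2008) before Adeyemi (Aug 16, 2008).
Among Petrov, Johansson, Vasquez and Drummond, by date of first judicial appointment (later first): Petrov (Nov 24, 2016) before Johansson (Sep 9, 2016) before Vasquez (Aug 19, 2016) before Drummond (Jan 19, 2016).
Order: Yilmaz, Nakamura, Adeyemi, Petrov, Johansson, Vasquez, Drummond, Lindqvist. So position 5.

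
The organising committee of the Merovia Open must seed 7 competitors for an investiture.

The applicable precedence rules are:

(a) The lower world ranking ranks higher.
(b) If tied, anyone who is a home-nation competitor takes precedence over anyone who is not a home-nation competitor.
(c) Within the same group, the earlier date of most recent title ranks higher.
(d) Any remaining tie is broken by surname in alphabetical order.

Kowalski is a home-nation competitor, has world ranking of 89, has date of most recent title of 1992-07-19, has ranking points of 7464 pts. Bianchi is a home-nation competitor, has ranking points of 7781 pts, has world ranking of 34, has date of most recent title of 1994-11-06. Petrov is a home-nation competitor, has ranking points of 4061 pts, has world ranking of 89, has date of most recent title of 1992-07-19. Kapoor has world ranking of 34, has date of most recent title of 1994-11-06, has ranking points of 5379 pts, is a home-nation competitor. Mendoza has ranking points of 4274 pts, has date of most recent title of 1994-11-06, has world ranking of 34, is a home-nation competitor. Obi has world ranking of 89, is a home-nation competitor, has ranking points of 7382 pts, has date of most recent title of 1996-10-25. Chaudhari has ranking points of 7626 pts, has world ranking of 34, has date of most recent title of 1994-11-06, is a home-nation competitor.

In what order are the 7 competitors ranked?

By world ranking (lower first): Bianchi, Chaudhari, Kapoor and Mendoza (each 34); then Kowalski, Petrov and Obi (each 89).
Bianchi, Chaudhari, Kapoor and Mendoza are each a home-nation competitor, so the next rule applies.
Bianchi, Chaudhari, Kapoor and Mendoza all have date of most recent title 1994-11-06, so the next rule applies.
Among Bianchi, Chaudhari, Kapoor and Mendoza, alphabetically by surname: Bianchi before Chaudhari before Kapoor before Mendoza.
Kowalski, Petrov and Obi are each a home-nation competitor, so the next rule applies.
Among Kowalski, Petrov and Obi, by date of most recent title (earlier first): Kowalski and Petrov (1992-07-19) before Obi (1996-10-25).
Among Kowalski and Petrov, alphabetically by surname: Kowalski before Petrov.
Full order: Bianchi, Chaudhari, Kapoor, Mendoza, Kowalski, Petrov, Obi.

Bianchi, Chaudhari, Kapoor, Mendoza, Kowalski, Petrov, Obi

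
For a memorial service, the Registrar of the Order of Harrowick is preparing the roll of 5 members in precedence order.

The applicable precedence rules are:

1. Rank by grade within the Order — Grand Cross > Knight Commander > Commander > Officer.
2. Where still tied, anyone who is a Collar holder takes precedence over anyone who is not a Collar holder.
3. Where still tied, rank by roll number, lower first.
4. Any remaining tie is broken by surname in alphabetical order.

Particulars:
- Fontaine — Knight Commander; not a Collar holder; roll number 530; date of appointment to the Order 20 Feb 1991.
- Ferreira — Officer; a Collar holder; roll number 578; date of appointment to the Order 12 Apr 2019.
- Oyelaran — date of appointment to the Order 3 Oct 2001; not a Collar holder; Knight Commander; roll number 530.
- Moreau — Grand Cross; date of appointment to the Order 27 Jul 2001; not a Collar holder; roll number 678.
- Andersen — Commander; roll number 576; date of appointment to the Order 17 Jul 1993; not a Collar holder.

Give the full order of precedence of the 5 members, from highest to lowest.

By grade within the Order: Moreau (Grand Cross); then Fontaine and Oyelaran (Knight Commander); then Andersen (Commander); then Ferreira (Officer).
Fontaine and Oyelaran are each not a Collar holder, so the next rule applies.
Fontaine and Oyelaran both have roll number 530, so the next rule applies.
Among Fontaine and Oyelaran, alphabetically by surname: Fontaine before Oyelaran.
Full order: Moreau, Fontaine, Oyelaran, Andersen, Ferreira.

Moreau, Fontaine, Oyelaran, Andersen, Ferreira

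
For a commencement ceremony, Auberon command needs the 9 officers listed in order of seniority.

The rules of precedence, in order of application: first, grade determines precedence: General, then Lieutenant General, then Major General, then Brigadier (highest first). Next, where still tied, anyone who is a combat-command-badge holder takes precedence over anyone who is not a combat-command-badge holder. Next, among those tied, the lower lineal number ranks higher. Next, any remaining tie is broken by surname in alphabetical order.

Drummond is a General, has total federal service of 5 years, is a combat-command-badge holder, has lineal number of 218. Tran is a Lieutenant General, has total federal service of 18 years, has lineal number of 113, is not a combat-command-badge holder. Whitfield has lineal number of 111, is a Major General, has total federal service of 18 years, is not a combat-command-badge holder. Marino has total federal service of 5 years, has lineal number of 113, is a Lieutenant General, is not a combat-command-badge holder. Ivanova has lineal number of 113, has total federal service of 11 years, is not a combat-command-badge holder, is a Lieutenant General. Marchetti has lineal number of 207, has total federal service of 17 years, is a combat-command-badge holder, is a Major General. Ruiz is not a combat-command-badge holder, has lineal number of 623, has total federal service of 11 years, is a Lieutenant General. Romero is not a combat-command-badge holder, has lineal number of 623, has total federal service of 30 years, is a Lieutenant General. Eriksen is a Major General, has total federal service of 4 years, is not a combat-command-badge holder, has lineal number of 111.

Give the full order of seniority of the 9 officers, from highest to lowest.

Drummond, Ivanova, Marino, Tran, Romero, Ruiz, Marchetti, Eriksen, Whitfield

By grade: Drummond (General); then Ivanova, Marino, Tran, Romero and Ruiz (Lieutenant General); then Marchetti, Eriksen and Whitfield (Major General).
Ivanova, Marino, Tran, Romero and Ruiz are each not a combat-command-badge holder, so the next rule applies.
Among Ivanova, Marino, Tran, Romero and Ruiz, by lineal number (lower first): Ivanova, Marino and Tran (113) before Romero and Ruiz (623).
Among Ivanova, Marino and Tran, alphabetically by surname: Ivanova before Marino before Tran.
Among Romero and Ruiz, alphabetically by surname: Romero before Ruiz.
Among Marchetti, Eriksen and Whitfield, a combat-command-badge holder before not a combat-command-badge holder: Marchetti (a combat-command-badge holder) before Eriksen and Whitfield (not a combat-command-badge holder).
Eriksen and Whitfield both have lineal number 111, so the next rule applies.
Among Eriksen and Whitfield, alphabetically by surname: Eriksen before Whitfield.
Full order: Drummond, Ivanova, Marino, Tran, Romero, Ruiz, Marchetti, Eriksen, Whitfield.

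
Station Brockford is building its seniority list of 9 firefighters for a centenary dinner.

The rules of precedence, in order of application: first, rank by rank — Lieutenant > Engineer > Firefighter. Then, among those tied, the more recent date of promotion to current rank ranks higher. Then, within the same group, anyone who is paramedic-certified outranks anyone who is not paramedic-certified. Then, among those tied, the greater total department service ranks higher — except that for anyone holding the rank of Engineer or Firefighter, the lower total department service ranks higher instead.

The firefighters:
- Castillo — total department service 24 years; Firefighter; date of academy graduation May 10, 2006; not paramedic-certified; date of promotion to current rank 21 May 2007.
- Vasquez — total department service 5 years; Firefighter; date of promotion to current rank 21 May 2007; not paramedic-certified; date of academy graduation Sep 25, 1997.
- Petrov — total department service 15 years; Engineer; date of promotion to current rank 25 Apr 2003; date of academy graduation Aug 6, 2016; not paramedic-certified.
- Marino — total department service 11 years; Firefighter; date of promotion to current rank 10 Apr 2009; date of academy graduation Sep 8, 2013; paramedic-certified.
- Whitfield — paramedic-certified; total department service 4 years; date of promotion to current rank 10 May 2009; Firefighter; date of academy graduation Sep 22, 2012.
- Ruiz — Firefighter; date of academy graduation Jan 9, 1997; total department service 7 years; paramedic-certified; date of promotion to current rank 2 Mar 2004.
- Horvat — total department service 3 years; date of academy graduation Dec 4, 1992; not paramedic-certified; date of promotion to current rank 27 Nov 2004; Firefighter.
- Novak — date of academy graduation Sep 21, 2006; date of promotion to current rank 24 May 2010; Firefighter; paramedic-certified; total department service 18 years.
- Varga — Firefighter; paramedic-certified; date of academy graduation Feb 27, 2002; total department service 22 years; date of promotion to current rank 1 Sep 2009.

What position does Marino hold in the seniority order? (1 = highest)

By rank: Petrov (Engineer); then Novak, Varga, Whitfield, Marino, Vasquez, Castillo, Horvat and Ruiz (Firefighter).
Among Novak, Varga, Whitfield, Marino, Vasquez, Castillo, Horvat and Ruiz, by date of promotion to current rank (later first): Novak (24 May 2010) before Varga (1 Sep 2009) before Whitfield (10 May 2009) before Marino (10 Apr 2009) before Vasquez and Castillo (21 May 2007) before Horvat (27 Nov 2004) before Ruiz (2 Mar 2004).
Vasquez and Castillo are each not paramedic-certified, so the next rule applies.
Among Vasquez and Castillo, by total department service (lower first) (reversed rule for this group): Vasquez (5 years) before Castillo (24 years).
Order: Petrov, Novak, Varga, Whitfield, Marino, Vasquez, Castillo, Horvat, Ruiz. So position 5.

5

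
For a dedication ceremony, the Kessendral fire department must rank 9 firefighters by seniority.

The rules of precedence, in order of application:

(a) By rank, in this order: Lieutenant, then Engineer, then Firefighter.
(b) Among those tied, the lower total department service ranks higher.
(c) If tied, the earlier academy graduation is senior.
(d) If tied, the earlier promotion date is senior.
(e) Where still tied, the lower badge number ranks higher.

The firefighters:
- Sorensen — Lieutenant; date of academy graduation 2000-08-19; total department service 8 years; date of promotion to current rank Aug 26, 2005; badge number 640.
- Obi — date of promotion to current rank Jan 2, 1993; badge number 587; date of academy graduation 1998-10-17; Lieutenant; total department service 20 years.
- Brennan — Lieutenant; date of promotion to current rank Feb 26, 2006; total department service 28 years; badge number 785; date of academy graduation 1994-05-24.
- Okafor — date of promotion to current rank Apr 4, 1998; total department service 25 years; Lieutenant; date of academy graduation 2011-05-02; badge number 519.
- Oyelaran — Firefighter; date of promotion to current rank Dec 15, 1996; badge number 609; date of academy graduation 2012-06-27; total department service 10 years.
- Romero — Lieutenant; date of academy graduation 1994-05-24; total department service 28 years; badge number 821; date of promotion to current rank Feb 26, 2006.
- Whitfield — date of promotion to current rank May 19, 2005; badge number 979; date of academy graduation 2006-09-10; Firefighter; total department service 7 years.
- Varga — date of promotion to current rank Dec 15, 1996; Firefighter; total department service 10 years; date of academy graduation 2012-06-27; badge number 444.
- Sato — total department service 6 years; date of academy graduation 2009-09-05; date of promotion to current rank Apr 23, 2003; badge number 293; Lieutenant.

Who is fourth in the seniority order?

Okafor

By rank: Sato, Sorensen, Obi, Okafor, Brennan and Romero (Lieutenant); then Whitfield, Varga and Oyelaran (Firefighter).
Among Sato, Sorensen, Obi, Okafor, Brennan and Romero, by total department service (lower first): Sato (6 years) before Sorensen (8 years) before Obi (20 years) before Okafor (25 years) before Brennan and Romero (28 years).
Brennan and Romero both have date of academy graduation 1994-05-24, so the next rule applies.
Brennan and Romero both have date of promotion to current rank Feb 26, 2006, so the next rule applies.
Among Brennan and Romero, by badge number (lower first): Brennan (785) before Romero (821).
Among Whitfield, Varga and Oyelaran, by total department service (lower first): Whitfield (7 years) before Varga and Oyelaran (10 years).
Varga and Oyelaran both have date of academy graduation 2012-06-27, so the next rule applies.
Varga and Oyelaran both have date of promotion to current rank Dec 15, 1996, so the next rule applies.
Among Varga and Oyelaran, by badge number (lower first): Varga (444) before Oyelaran (609).
Order: Sato, Sorensen, Obi, Okafor, Brennan, Romero, Whitfield, Varga, Oyelaran.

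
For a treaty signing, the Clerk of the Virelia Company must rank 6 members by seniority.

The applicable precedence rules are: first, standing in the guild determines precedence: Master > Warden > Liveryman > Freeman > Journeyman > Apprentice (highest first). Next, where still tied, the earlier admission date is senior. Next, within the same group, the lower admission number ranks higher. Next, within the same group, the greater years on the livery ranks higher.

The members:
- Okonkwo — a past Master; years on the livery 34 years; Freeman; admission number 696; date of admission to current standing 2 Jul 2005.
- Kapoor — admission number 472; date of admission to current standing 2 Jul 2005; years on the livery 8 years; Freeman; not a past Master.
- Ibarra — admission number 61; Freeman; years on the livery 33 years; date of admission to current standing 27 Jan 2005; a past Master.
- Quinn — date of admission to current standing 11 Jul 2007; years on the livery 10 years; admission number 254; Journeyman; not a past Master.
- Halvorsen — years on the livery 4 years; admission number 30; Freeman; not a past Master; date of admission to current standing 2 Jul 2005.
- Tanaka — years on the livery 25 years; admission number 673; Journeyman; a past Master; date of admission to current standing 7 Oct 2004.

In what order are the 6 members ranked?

Ibarra, Halvorsen, Kapoor, Okonkwo, Tanaka, Quinn

By standing in the guild: Ibarra, Halvorsen, Kapoor and Okonkwo (Freeman); then Tanaka and Quinn (Journeyman).
Among Ibarra, Halvorsen, Kapoor and Okonkwo, by date of admission to current standing (earlier first): Ibarra (27 Jan 2005) before Halvorsen, Kapoor and Okonkwo (2 Jul 2005).
Among Halvorsen, Kapoor and Okonkwo, by admission number (lower first): Halvorsen (30) before Kapoor (472) before Okonkwo (696).
Among Tanaka and Quinn, by date of admission to current standing (earlier first): Tanaka (7 Oct 2004) before Quinn (11 Jul 2007).
Full order: Ibarra, Halvorsen, Kapoor, Okonkwo, Tanaka, Quinn.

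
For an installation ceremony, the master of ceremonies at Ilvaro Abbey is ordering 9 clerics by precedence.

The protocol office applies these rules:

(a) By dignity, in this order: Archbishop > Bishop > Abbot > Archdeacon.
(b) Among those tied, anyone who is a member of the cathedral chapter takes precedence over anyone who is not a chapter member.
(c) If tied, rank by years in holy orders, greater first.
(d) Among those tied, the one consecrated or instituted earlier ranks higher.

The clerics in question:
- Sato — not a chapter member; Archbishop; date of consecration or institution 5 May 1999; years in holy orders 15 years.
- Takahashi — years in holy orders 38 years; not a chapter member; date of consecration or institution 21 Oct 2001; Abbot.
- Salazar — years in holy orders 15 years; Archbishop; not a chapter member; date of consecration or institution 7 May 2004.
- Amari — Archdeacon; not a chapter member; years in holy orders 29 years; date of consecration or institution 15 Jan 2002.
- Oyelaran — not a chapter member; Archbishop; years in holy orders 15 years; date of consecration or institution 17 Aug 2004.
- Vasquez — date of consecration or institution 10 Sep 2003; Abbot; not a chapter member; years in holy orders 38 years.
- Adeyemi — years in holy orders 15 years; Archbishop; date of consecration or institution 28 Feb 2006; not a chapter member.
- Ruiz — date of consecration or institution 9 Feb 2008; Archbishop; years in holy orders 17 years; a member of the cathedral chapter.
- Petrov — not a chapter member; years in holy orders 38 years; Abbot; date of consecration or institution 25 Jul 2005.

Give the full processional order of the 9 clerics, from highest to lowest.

By dignity: Ruiz, Sato, Salazar, Oyelaran and Adeyemi (Archbishop); then Takahashi, Vasquez and Petrov (Abbot); then Amari (Archdeacon).
Among Ruiz, Sato, Salazar, Oyelaran and Adeyemi, a member of the cathedral chapter before not a chapter member: Ruiz (a member of the cathedral chapter) before Sato, Salazar, Oyelaran and Adeyemi (not a chapter member).
Sato, Salazar, Oyelaran and Adeyemi all have years in holy orders 15 years, so the next rule applies.
Among Sato, Salazar, Oyelaran and Adeyemi, by date of consecration or institution (earlier first): Sato (5 May 1999) before Salazar (7 May 2004) before Oyelaran (17 Aug 2004) before Adeyemi (28 Feb 2006).
Takahashi, Vasquez and Petrov are each not a chapter member, so the next rule applies.
Takahashi, Vasquez and Petrov all have years in holy orders 38 years, so the next rule applies.
Among Takahashi, Vasquez and Petrov, by date of consecration or institution (earlier first): Takahashi (21 Oct 2001) before Vasquez (10 Sep 2003) before Petrov (25 Jul 2005).
Full order: Ruiz, Sato, Salazar, Oyelaran, Adeyemi, Takahashi, Vasquez, Petrov, Amari.

Ruiz, Sato, Salazar, Oyelaran, Adeyemi, Takahashi, Vasquez, Petrov, Amari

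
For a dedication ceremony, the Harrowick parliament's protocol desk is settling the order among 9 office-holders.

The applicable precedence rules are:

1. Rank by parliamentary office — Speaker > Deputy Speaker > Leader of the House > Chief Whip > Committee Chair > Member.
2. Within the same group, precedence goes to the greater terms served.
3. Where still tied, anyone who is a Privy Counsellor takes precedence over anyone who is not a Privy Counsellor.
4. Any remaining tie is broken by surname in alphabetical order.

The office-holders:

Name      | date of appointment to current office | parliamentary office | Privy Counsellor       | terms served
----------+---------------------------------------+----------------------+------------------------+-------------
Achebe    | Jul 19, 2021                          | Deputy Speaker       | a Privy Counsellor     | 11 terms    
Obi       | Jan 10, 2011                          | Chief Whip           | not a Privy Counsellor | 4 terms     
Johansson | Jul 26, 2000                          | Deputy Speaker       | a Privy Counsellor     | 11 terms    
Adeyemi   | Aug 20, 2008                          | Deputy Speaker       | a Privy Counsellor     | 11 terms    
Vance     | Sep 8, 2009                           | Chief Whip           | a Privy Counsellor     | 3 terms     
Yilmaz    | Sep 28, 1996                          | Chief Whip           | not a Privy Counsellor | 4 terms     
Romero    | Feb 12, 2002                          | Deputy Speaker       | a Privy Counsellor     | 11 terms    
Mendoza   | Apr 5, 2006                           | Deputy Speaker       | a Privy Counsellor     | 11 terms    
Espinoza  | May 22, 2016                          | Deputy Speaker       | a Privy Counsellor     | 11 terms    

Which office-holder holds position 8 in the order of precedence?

Yilmaz

By parliamentary office: Achebe, Adeyemi, Espinoza, Johansson, Mendoza and Romero (Deputy Speaker); then Obi, Yilmaz and Vance (Chief Whip).
Achebe, Adeyemi, Espinoza, Johansson, Mendoza and Romero all have terms served 11 terms, so the next rule applies.
Achebe, Adeyemi, Espinoza, Johansson, Mendoza and Romero are each a Privy Counsellor, so the next rule applies.
Among Achebe, Adeyemi, Espinoza, Johansson, Mendoza and Romero, alphabetically by surname: Achebe before Adeyemi before Espinoza before Johansson before Mendoza before Romero.
Among Obi, Yilmaz and Vance, by terms served (higher first): Obi and Yilmaz (4 terms) before Vance (3 terms).
Obi and Yilmaz are each not a Privy Counsellor, so the next rule applies.
Among Obi and Yilmaz, alphabetically by surname: Obi before Yilmaz.
Order: Achebe, Adeyemi, Espinoza, Johansson, Mendoza, Romero, Obi, Yilmaz, Vance.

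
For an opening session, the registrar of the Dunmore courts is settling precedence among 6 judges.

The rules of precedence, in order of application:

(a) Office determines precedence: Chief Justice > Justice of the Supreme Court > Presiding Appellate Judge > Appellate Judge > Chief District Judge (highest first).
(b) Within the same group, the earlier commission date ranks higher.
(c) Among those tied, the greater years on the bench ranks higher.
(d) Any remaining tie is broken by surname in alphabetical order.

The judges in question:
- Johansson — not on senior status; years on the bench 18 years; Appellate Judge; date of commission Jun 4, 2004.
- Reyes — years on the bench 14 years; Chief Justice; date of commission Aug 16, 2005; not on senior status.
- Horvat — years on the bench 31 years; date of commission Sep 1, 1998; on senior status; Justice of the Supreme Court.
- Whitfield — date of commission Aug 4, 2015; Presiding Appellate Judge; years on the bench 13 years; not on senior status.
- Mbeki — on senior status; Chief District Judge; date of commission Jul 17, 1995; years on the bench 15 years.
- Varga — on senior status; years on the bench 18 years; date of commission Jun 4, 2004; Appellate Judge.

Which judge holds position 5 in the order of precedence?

By office: Reyes (Chief Justice); then Horvat (Justice of the Supreme Court); then Whitfield (Presiding Appellate Judge); then Johansson and Varga (Appellate Judge); then Mbeki (Chief District Judge).
Johansson and Varga both have date of commission Jun 4, 2004, so the next rule applies.
Johansson and Varga both have years on the bench 18 years, so the next rule applies.
Among Johansson and Varga, alphabetically by surname: Johansson before Varga.
Order: Reyes, Horvat, Whitfield, Johansson, Varga, Mbeki.

Varga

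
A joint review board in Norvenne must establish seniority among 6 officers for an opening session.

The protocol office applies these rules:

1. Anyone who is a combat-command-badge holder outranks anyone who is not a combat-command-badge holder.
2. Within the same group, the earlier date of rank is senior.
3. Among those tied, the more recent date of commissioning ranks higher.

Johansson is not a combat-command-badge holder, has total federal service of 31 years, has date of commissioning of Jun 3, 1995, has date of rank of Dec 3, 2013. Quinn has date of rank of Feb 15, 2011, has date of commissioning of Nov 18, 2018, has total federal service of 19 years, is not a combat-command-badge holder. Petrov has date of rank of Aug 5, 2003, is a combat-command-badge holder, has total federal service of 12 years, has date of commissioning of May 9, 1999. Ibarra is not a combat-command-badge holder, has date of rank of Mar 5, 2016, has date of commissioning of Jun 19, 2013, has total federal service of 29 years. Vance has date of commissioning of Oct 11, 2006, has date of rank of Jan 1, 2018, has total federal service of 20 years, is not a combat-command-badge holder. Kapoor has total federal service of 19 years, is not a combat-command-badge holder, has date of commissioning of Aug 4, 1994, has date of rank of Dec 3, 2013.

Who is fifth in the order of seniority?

Ibarra

By the first rule: Petrov (a combat-command-badge holder); then Quinn, Johansson, Kapoor, Ibarra and Vance (each not a combat-command-badge holder).
Among Quinn, Johansson, Kapoor, Ibarra and Vance, by date of rank (earlier first): Quinn (Feb 15, 2011) before Johansson and Kapoor (Dec 3, 2013) before Ibarra (Mar 5, 2016) before Vance (Jan 1, 2018).
Among Johansson and Kapoor, by date of commissioning (later first): Johansson (Jun 3, 1995) before Kapoor (Aug 4, 1994).
Order: Petrov, Quinn, Johansson, Kapoor, Ibarra, Vance.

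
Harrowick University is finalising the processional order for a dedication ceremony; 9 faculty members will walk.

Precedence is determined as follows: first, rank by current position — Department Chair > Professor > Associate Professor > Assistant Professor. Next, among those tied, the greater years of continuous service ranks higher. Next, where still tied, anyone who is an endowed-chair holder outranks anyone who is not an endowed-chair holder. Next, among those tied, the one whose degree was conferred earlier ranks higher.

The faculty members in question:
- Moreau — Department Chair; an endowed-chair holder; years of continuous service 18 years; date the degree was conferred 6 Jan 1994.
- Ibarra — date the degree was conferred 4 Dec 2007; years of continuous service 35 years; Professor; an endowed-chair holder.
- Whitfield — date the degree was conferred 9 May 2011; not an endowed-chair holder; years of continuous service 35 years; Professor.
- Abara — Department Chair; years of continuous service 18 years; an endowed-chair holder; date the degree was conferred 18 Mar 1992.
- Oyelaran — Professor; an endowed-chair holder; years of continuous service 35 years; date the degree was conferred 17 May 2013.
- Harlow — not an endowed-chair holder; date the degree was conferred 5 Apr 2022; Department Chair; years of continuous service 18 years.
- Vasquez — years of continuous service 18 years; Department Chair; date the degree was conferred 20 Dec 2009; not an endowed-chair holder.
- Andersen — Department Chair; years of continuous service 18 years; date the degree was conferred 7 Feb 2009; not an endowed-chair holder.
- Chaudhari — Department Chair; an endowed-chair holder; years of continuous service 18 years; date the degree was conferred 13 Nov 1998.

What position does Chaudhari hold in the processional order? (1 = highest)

By current position: Abara, Moreau, Chaudhari, Andersen, Vasquez and Harlow (Department Chair); then Ibarra, Oyelaran and Whitfield (Professor).
Abara, Moreau, Chaudhari, Andersen, Vasquez and Harlow all have years of continuous service 18 years, so the next rule applies.
Among Abara, Moreau, Chaudhari, Andersen, Vasquez and Harlow, an endowed-chair holder before not an endowed-chair holder: Abara, Moreau and Chaudhari (an endowed-chair holder) before Andersen, Vasquez and Harlow (not an endowed-chair holder).
Among Abara, Moreau and Chaudhari, by date the degree was conferred (earlier first): Abara (18 Mar 1992) before Moreau (6 Jan 1994) before Chaudhari (13 Nov 1998).
Among Andersen, Vasquez and Harlow, by date the degree was conferred (earlier first): Andersen (7 Feb 2009) before Vasquez (20 Dec 2009) before Harlow (5 Apr 2022).
Ibarra, Oyelaran and Whitfield all have years of continuous service 35 years, so the next rule applies.
Among Ibarra, Oyelaran and Whitfield, an endowed-chair holder before not an endowed-chair holder: Ibarra and Oyelaran (an endowed-chair holder) before Whitfield (not an endowed-chair holder).
Among Ibarra and Oyelaran, by date the degree was conferred (earlier first): Ibarra (4 Dec 2007) before Oyelaran (17 May 2013).
Order: Abara, Moreau, Chaudhari, Andersen, Vasquez, Harlow, Ibarra, Oyelaran, Whitfield. So position 3.

3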